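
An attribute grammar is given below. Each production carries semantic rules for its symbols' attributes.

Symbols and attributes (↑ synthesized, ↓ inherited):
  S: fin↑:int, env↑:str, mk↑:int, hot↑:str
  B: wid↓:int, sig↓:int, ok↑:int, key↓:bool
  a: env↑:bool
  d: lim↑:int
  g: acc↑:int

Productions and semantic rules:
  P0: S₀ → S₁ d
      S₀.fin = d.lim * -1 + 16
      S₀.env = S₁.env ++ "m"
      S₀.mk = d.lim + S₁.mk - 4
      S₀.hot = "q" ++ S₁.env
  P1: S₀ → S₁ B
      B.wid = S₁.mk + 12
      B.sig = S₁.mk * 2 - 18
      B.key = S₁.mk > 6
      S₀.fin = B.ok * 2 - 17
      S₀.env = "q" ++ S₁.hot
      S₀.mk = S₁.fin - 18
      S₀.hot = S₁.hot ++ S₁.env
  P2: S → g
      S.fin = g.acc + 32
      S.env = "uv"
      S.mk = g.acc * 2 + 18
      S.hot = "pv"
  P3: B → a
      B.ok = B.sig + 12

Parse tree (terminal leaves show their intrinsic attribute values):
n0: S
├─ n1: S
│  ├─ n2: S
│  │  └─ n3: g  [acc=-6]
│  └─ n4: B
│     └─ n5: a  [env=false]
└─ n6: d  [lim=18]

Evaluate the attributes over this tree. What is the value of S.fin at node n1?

-5

1. n3.acc = -6  [terminal]
2. n2.fin = 26  [g.acc + 32]
3. n2.env = "uv"  ["uv"]
4. n2.mk = 6  [g.acc * 2 + 18]
5. n2.hot = "pv"  ["pv"]
6. n4.wid = 18  [S₁.mk + 12]
7. n4.sig = -6  [S₁.mk * 2 - 18]
8. n4.key = false  [S₁.mk > 6]
9. n5.env = false  [terminal]
10. n4.ok = 6  [B.sig + 12]
11. n1.fin = -5  [B.ok * 2 - 17]
12. n1.env = "qpv"  ["q" ++ S₁.hot]
13. n1.mk = 8  [S₁.fin - 18]
14. n1.hot = "pvuv"  [S₁.hot ++ S₁.env]
15. n6.lim = 18  [terminal]
16. n0.fin = -2  [d.lim * -1 + 16]
17. n0.env = "qpvm"  [S₁.env ++ "m"]
18. n0.mk = 22  [d.lim + S₁.mk - 4]
19. n0.hot = "qqpv"  ["q" ++ S₁.env]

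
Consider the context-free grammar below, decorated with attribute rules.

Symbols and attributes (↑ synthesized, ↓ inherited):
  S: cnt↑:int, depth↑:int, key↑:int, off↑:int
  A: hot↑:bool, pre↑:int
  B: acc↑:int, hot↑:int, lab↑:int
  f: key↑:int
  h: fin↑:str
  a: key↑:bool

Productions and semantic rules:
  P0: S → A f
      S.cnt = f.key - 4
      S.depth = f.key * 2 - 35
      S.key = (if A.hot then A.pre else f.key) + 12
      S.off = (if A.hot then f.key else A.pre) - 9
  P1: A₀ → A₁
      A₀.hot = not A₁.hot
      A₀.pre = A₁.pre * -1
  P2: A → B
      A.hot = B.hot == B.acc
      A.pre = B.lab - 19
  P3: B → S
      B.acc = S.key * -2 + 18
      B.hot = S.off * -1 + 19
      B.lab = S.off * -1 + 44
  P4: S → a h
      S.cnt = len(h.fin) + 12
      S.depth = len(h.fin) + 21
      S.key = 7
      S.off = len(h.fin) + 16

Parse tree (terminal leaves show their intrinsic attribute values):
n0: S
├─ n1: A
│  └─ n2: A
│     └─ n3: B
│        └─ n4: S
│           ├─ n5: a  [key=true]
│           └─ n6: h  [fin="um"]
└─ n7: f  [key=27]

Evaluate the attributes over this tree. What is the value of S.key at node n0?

5

1. n5.key = true  [terminal]
2. n6.fin = "um"  [terminal]
3. n4.cnt = 14  [len(h.fin) + 12]
4. n4.depth = 23  [len(h.fin) + 21]
5. n4.key = 7  [7]
6. n4.off = 18  [len(h.fin) + 16]
7. n3.acc = 4  [S.key * -2 + 18]
8. n3.hot = 1  [S.off * -1 + 19]
9. n3.lab = 26  [S.off * -1 + 44]
10. n2.hot = false  [B.hot == B.acc]
11. n2.pre = 7  [B.lab - 19]
12. n1.hot = true  [not A₁.hot]
13. n1.pre = -7  [A₁.pre * -1]
14. n7.key = 27  [terminal]
15. n0.cnt = 23  [f.key - 4]
16. n0.depth = 19  [f.key * 2 - 35]
17. n0.key = 5  [(if A.hot then A.pre else f.key) + 12]
18. n0.off = 18  [(if A.hot then f.key else A.pre) - 9]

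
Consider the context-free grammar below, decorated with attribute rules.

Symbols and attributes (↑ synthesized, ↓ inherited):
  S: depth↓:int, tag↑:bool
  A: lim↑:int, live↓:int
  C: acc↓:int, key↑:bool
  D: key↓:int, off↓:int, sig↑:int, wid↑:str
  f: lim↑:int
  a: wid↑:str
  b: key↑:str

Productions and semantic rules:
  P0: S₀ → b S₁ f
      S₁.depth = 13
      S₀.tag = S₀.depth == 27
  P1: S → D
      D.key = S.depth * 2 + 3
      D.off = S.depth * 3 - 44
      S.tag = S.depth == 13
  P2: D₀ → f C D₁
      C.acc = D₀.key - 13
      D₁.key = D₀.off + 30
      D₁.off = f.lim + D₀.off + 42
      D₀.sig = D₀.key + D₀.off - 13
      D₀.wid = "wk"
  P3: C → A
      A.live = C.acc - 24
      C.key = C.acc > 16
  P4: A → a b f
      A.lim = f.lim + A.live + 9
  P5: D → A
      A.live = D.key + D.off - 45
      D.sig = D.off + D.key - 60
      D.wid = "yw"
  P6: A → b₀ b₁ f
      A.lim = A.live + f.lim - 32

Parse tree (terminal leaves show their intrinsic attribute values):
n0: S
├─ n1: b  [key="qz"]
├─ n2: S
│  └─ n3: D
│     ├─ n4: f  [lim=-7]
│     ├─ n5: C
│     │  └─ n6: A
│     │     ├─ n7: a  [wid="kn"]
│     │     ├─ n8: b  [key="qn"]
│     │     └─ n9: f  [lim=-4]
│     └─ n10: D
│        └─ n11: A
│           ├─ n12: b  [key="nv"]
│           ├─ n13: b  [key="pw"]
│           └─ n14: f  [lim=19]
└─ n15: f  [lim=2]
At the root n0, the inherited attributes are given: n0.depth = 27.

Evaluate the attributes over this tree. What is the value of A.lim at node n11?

1. n0.depth = 27  [given at root]
2. n1.key = "qz"  [terminal]
3. n2.depth = 13  [13]
4. n3.key = 29  [S.depth * 2 + 3]
5. n3.off = -5  [S.depth * 3 - 44]
6. n4.lim = -7  [terminal]
7. n5.acc = 16  [D₀.key - 13]
8. n6.live = -8  [C.acc - 24]
9. n7.wid = "kn"  [terminal]
10. n8.key = "qn"  [terminal]
11. n9.lim = -4  [terminal]
12. n6.lim = -3  [f.lim + A.live + 9]
13. n5.key = false  [C.acc > 16]
14. n10.key = 25  [D₀.off + 30]
15. n10.off = 30  [f.lim + D₀.off + 42]
16. n11.live = 10  [D.key + D.off - 45]
17. n12.key = "nv"  [terminal]
18. n13.key = "pw"  [terminal]
19. n14.lim = 19  [terminal]
20. n11.lim = -3  [A.live + f.lim - 32]
21. n10.sig = -5  [D.off + D.key - 60]
22. n10.wid = "yw"  ["yw"]
23. n3.sig = 11  [D₀.key + D₀.off - 13]
24. n3.wid = "wk"  ["wk"]
25. n2.tag = true  [S.depth == 13]
26. n15.lim = 2  [terminal]
27. n0.tag = true  [S₀.depth == 27]

-3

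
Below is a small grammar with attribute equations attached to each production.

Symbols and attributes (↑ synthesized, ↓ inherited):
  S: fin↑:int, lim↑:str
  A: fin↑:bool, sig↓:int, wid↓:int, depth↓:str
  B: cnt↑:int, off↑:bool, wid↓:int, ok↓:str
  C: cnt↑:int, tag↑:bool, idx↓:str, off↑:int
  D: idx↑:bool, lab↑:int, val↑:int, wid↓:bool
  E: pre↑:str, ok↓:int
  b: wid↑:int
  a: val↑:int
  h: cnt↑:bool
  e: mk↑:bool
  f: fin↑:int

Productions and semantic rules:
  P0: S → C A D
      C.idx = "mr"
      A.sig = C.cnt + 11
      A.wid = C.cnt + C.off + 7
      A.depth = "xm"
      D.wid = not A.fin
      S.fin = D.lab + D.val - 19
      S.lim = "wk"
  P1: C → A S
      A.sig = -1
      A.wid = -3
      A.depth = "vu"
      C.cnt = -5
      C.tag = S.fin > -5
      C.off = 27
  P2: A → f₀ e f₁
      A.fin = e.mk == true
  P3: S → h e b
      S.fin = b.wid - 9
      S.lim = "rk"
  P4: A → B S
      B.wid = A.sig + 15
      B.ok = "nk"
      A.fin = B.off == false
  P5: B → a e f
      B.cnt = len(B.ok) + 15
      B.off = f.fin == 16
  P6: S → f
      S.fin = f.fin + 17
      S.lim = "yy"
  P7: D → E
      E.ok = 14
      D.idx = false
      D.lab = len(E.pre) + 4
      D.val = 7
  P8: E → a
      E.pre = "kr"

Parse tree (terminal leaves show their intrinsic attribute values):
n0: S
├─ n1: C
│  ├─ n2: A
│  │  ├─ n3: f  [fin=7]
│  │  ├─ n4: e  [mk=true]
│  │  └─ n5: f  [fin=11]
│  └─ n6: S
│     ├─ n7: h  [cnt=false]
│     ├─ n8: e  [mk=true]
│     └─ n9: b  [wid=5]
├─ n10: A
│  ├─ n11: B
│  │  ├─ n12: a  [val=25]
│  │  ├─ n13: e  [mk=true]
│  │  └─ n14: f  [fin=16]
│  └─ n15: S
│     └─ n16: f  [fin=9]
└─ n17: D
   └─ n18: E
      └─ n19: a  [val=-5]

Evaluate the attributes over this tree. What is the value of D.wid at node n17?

1. n1.idx = "mr"  ["mr"]
2. n2.sig = -1  [-1]
3. n2.wid = -3  [-3]
4. n2.depth = "vu"  ["vu"]
5. n3.fin = 7  [terminal]
6. n4.mk = true  [terminal]
7. n5.fin = 11  [terminal]
8. n2.fin = true  [e.mk == true]
9. n7.cnt = false  [terminal]
10. n8.mk = true  [terminal]
11. n9.wid = 5  [terminal]
12. n6.fin = -4  [b.wid - 9]
13. n6.lim = "rk"  ["rk"]
14. n1.cnt = -5  [-5]
15. n1.tag = true  [S.fin > -5]
16. n1.off = 27  [27]
17. n10.sig = 6  [C.cnt + 11]
18. n10.wid = 29  [C.cnt + C.off + 7]
19. n10.depth = "xm"  ["xm"]
20. n11.wid = 21  [A.sig + 15]
21. n11.ok = "nk"  ["nk"]
22. n12.val = 25  [terminal]
23. n13.mk = true  [terminal]
24. n14.fin = 16  [terminal]
25. n11.cnt = 17  [len(B.ok) + 15]
26. n11.off = true  [f.fin == 16]
27. n16.fin = 9  [terminal]
28. n15.fin = 26  [f.fin + 17]
29. n15.lim = "yy"  ["yy"]
30. n10.fin = false  [B.off == false]
31. n17.wid = true  [not A.fin]
32. n18.ok = 14  [14]
33. n19.val = -5  [terminal]
34. n18.pre = "kr"  ["kr"]
35. n17.idx = false  [false]
36. n17.lab = 6  [len(E.pre) + 4]
37. n17.val = 7  [7]
38. n0.fin = -6  [D.lab + D.val - 19]
39. n0.lim = "wk"  ["wk"]

true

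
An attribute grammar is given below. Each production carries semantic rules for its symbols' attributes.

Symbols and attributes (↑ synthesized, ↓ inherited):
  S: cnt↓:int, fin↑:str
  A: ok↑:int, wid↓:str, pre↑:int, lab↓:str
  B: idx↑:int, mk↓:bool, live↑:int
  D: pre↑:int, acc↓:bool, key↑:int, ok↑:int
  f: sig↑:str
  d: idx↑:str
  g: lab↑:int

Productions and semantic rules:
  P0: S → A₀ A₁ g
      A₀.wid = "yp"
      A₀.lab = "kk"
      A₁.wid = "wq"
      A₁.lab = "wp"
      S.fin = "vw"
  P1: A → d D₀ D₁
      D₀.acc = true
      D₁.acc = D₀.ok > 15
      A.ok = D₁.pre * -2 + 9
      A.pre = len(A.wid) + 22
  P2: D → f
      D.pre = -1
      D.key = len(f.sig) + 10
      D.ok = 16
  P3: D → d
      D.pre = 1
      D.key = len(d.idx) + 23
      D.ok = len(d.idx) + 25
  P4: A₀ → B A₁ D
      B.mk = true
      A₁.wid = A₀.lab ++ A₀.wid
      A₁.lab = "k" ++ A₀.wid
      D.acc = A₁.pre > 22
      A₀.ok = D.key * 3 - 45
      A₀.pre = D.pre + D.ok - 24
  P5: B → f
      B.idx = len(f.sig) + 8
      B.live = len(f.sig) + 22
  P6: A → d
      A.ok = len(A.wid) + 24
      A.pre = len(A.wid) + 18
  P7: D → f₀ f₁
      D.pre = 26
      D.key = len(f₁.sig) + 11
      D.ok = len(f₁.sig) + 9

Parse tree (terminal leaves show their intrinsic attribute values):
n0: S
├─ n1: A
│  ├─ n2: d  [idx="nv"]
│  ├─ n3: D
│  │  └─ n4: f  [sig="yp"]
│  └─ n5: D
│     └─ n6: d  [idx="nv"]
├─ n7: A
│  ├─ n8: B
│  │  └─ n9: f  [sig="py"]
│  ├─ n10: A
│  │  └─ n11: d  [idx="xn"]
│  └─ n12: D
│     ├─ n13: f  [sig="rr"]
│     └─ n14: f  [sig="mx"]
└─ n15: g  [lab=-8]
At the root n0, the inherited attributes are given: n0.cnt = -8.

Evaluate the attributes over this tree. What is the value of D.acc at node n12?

false

1. n0.cnt = -8  [given at root]
2. n1.wid = "yp"  ["yp"]
3. n1.lab = "kk"  ["kk"]
4. n2.idx = "nv"  [terminal]
5. n3.acc = true  [true]
6. n4.sig = "yp"  [terminal]
7. n3.pre = -1  [-1]
8. n3.key = 12  [len(f.sig) + 10]
9. n3.ok = 16  [16]
10. n5.acc = true  [D₀.ok > 15]
11. n6.idx = "nv"  [terminal]
12. n5.pre = 1  [1]
13. n5.key = 25  [len(d.idx) + 23]
14. n5.ok = 27  [len(d.idx) + 25]
15. n1.ok = 7  [D₁.pre * -2 + 9]
16. n1.pre = 24  [len(A.wid) + 22]
17. n7.wid = "wq"  ["wq"]
18. n7.lab = "wp"  ["wp"]
19. n8.mk = true  [true]
20. n9.sig = "py"  [terminal]
21. n8.idx = 10  [len(f.sig) + 8]
22. n8.live = 24  [len(f.sig) + 22]
23. n10.wid = "wpwq"  [A₀.lab ++ A₀.wid]
24. n10.lab = "kwq"  ["k" ++ A₀.wid]
25. n11.idx = "xn"  [terminal]
26. n10.ok = 28  [len(A.wid) + 24]
27. n10.pre = 22  [len(A.wid) + 18]
28. n12.acc = false  [A₁.pre > 22]
29. n13.sig = "rr"  [terminal]
30. n14.sig = "mx"  [terminal]
31. n12.pre = 26  [26]
32. n12.key = 13  [len(f₁.sig) + 11]
33. n12.ok = 11  [len(f₁.sig) + 9]
34. n7.ok = -6  [D.key * 3 - 45]
35. n7.pre = 13  [D.pre + D.ok - 24]
36. n15.lab = -8  [terminal]
37. n0.fin = "vw"  ["vw"]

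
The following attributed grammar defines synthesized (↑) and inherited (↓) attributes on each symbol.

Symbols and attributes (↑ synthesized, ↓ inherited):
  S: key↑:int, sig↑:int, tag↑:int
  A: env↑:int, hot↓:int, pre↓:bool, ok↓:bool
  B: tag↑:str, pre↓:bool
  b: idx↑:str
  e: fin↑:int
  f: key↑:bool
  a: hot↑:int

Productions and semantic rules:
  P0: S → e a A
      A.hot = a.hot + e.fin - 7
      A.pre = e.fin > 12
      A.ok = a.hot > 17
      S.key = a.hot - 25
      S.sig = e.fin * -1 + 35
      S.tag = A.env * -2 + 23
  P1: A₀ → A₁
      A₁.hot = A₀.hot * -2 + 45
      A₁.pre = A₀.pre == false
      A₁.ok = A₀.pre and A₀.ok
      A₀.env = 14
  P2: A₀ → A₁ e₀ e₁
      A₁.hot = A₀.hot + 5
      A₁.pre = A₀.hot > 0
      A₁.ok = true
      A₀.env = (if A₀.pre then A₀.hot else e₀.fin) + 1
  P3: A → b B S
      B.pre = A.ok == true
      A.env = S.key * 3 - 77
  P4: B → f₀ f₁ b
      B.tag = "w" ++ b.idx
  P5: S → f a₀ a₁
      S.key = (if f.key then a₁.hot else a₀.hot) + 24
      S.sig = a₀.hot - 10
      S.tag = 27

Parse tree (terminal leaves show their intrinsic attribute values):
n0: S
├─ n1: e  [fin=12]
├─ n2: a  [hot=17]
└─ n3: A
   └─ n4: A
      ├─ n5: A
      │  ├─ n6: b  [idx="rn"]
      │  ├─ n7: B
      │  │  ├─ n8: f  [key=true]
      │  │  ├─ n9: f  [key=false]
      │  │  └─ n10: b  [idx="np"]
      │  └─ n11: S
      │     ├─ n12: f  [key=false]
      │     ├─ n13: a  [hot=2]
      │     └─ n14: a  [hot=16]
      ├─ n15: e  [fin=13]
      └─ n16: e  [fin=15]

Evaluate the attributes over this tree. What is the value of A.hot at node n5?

6

1. n1.fin = 12  [terminal]
2. n2.hot = 17  [terminal]
3. n3.hot = 22  [a.hot + e.fin - 7]
4. n3.pre = false  [e.fin > 12]
5. n3.ok = false  [a.hot > 17]
6. n4.hot = 1  [A₀.hot * -2 + 45]
7. n4.pre = true  [A₀.pre == false]
8. n4.ok = false  [A₀.pre and A₀.ok]
9. n5.hot = 6  [A₀.hot + 5]
10. n5.pre = true  [A₀.hot > 0]
11. n5.ok = true  [true]
12. n6.idx = "rn"  [terminal]
13. n7.pre = true  [A.ok == true]
14. n8.key = true  [terminal]
15. n9.key = false  [terminal]
16. n10.idx = "np"  [terminal]
17. n7.tag = "wnp"  ["w" ++ b.idx]
18. n12.key = false  [terminal]
19. n13.hot = 2  [terminal]
20. n14.hot = 16  [terminal]
21. n11.key = 26  [(if f.key then a₁.hot else a₀.hot) + 24]
22. n11.sig = -8  [a₀.hot - 10]
23. n11.tag = 27  [27]
24. n5.env = 1  [S.key * 3 - 77]
25. n15.fin = 13  [terminal]
26. n16.fin = 15  [terminal]
27. n4.env = 2  [(if A₀.pre then A₀.hot else e₀.fin) + 1]
28. n3.env = 14  [14]
29. n0.key = -8  [a.hot - 25]
30. n0.sig = 23  [e.fin * -1 + 35]
31. n0.tag = -5  [A.env * -2 + 23]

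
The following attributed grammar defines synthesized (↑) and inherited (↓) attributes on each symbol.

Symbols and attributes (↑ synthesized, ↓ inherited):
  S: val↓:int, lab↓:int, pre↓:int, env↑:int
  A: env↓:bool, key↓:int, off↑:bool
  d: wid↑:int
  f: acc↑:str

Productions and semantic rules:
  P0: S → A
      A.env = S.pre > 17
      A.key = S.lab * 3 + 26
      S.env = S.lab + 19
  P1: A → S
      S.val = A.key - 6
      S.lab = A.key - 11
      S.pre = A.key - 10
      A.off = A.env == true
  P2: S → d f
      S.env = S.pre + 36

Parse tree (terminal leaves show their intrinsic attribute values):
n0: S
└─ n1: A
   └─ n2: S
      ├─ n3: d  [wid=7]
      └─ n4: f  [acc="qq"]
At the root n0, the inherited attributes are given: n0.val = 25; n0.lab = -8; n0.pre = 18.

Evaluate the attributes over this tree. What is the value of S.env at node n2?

1. n0.val = 25  [given at root]
2. n0.lab = -8  [given at root]
3. n0.pre = 18  [given at root]
4. n1.env = true  [S.pre > 17]
5. n1.key = 2  [S.lab * 3 + 26]
6. n2.val = -4  [A.key - 6]
7. n2.lab = -9  [A.key - 11]
8. n2.pre = -8  [A.key - 10]
9. n3.wid = 7  [terminal]
10. n4.acc = "qq"  [terminal]
11. n2.env = 28  [S.pre + 36]
12. n1.off = true  [A.env == true]
13. n0.env = 11  [S.lab + 19]

28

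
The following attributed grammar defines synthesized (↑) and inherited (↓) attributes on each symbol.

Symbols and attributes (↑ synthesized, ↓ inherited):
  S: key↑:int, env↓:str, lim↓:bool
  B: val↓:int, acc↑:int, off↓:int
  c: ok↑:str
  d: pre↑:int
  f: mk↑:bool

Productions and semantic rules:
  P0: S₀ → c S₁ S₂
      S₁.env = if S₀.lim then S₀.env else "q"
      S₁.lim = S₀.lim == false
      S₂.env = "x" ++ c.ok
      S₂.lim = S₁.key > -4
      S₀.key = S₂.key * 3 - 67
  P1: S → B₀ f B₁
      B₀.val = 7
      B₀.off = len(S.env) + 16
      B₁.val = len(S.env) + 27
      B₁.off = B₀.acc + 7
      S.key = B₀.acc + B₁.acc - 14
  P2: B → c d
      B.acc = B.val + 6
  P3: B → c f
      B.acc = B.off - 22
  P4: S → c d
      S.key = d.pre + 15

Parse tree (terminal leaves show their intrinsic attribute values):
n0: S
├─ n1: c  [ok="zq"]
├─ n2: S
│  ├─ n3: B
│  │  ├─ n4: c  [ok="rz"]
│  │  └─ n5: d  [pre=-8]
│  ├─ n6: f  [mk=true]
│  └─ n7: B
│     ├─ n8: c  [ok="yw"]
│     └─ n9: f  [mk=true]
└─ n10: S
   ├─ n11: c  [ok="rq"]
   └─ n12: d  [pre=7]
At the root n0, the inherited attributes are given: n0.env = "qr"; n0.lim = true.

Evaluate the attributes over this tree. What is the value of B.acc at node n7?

1. n0.env = "qr"  [given at root]
2. n0.lim = true  [given at root]
3. n1.ok = "zq"  [terminal]
4. n2.env = "qr"  [if S₀.lim then S₀.env else "q"]
5. n2.lim = false  [S₀.lim == false]
6. n3.val = 7  [7]
7. n3.off = 18  [len(S.env) + 16]
8. n4.ok = "rz"  [terminal]
9. n5.pre = -8  [terminal]
10. n3.acc = 13  [B.val + 6]
11. n6.mk = true  [terminal]
12. n7.val = 29  [len(S.env) + 27]
13. n7.off = 20  [B₀.acc + 7]
14. n8.ok = "yw"  [terminal]
15. n9.mk = true  [terminal]
16. n7.acc = -2  [B.off - 22]
17. n2.key = -3  [B₀.acc + B₁.acc - 14]
18. n10.env = "xzq"  ["x" ++ c.ok]
19. n10.lim = true  [S₁.key > -4]
20. n11.ok = "rq"  [terminal]
21. n12.pre = 7  [terminal]
22. n10.key = 22  [d.pre + 15]
23. n0.key = -1  [S₂.key * 3 - 67]

-2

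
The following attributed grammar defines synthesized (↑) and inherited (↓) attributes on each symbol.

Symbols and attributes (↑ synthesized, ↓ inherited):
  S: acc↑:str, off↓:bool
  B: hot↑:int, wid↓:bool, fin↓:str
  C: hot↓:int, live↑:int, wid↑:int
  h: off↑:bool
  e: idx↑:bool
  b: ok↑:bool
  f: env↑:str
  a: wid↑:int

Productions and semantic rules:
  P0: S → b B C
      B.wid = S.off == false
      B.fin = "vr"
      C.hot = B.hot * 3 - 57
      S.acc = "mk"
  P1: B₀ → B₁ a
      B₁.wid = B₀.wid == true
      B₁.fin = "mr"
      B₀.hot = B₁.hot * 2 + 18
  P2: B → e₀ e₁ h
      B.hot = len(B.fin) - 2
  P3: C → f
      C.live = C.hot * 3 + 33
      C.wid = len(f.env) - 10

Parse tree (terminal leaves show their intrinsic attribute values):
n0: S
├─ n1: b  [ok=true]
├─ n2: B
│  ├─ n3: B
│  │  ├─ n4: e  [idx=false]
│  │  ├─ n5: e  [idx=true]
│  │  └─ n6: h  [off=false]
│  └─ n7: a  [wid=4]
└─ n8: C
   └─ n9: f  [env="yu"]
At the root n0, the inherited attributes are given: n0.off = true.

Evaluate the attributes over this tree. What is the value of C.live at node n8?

1. n0.off = true  [given at root]
2. n1.ok = true  [terminal]
3. n2.wid = false  [S.off == false]
4. n2.fin = "vr"  ["vr"]
5. n3.wid = false  [B₀.wid == true]
6. n3.fin = "mr"  ["mr"]
7. n4.idx = false  [terminal]
8. n5.idx = true  [terminal]
9. n6.off = false  [terminal]
10. n3.hot = 0  [len(B.fin) - 2]
11. n7.wid = 4  [terminal]
12. n2.hot = 18  [B₁.hot * 2 + 18]
13. n8.hot = -3  [B.hot * 3 - 57]
14. n9.env = "yu"  [terminal]
15. n8.live = 24  [C.hot * 3 + 33]
16. n8.wid = -8  [len(f.env) - 10]
17. n0.acc = "mk"  ["mk"]

24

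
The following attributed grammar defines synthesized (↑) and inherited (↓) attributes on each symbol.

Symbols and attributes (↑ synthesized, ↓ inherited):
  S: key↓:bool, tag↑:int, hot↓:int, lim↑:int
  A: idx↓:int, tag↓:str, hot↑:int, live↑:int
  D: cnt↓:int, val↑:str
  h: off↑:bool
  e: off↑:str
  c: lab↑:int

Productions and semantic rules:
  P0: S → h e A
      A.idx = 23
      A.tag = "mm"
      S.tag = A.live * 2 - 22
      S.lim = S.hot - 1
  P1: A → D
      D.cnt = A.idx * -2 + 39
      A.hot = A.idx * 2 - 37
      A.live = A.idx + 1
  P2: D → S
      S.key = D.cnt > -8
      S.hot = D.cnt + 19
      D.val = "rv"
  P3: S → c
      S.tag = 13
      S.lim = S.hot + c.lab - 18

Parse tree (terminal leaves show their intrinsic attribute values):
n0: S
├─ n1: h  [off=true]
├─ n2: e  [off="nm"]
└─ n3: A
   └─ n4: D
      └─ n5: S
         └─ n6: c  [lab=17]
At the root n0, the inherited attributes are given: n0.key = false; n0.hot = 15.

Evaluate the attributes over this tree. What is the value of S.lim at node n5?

11

1. n0.key = false  [given at root]
2. n0.hot = 15  [given at root]
3. n1.off = true  [terminal]
4. n2.off = "nm"  [terminal]
5. n3.idx = 23  [23]
6. n3.tag = "mm"  ["mm"]
7. n4.cnt = -7  [A.idx * -2 + 39]
8. n5.key = true  [D.cnt > -8]
9. n5.hot = 12  [D.cnt + 19]
10. n6.lab = 17  [terminal]
11. n5.tag = 13  [13]
12. n5.lim = 11  [S.hot + c.lab - 18]
13. n4.val = "rv"  ["rv"]
14. n3.hot = 9  [A.idx * 2 - 37]
15. n3.live = 24  [A.idx + 1]
16. n0.tag = 26  [A.live * 2 - 22]
17. n0.lim = 14  [S.hot - 1]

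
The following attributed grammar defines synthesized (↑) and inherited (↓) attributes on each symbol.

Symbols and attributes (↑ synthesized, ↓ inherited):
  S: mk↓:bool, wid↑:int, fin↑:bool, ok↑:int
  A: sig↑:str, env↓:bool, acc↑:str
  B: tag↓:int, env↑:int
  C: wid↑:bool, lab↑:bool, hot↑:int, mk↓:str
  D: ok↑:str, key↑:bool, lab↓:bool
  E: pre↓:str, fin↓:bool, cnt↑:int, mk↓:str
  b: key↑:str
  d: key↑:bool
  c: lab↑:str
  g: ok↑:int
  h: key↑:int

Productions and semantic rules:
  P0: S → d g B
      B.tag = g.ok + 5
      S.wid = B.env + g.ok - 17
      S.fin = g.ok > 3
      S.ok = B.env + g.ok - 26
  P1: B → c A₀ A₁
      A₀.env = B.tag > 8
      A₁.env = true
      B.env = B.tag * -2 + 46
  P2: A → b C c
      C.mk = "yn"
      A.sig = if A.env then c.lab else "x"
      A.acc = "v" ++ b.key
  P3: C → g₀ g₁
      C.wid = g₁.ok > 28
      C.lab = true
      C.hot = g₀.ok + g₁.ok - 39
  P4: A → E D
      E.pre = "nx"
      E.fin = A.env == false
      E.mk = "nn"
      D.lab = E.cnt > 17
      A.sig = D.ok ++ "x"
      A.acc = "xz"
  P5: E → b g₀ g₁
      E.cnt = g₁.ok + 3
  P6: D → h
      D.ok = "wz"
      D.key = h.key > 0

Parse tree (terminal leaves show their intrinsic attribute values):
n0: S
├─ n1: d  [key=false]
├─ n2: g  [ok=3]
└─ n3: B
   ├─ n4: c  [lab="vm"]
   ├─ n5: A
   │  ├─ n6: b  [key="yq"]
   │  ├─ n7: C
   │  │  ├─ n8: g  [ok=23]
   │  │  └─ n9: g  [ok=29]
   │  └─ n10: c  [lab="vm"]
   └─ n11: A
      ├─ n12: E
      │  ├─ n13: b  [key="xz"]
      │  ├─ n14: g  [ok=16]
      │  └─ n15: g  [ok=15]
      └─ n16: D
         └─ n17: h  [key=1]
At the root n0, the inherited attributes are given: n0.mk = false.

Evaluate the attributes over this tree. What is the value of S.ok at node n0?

7

1. n0.mk = false  [given at root]
2. n1.key = false  [terminal]
3. n2.ok = 3  [terminal]
4. n3.tag = 8  [g.ok + 5]
5. n4.lab = "vm"  [terminal]
6. n5.env = false  [B.tag > 8]
7. n6.key = "yq"  [terminal]
8. n7.mk = "yn"  ["yn"]
9. n8.ok = 23  [terminal]
10. n9.ok = 29  [terminal]
11. n7.wid = true  [g₁.ok > 28]
12. n7.lab = true  [true]
13. n7.hot = 13  [g₀.ok + g₁.ok - 39]
14. n10.lab = "vm"  [terminal]
15. n5.sig = "x"  [if A.env then c.lab else "x"]
16. n5.acc = "vyq"  ["v" ++ b.key]
17. n11.env = true  [true]
18. n12.pre = "nx"  ["nx"]
19. n12.fin = false  [A.env == false]
20. n12.mk = "nn"  ["nn"]
21. n13.key = "xz"  [terminal]
22. n14.ok = 16  [terminal]
23. n15.ok = 15  [terminal]
24. n12.cnt = 18  [g₁.ok + 3]
25. n16.lab = true  [E.cnt > 17]
26. n17.key = 1  [terminal]
27. n16.ok = "wz"  ["wz"]
28. n16.key = true  [h.key > 0]
29. n11.sig = "wzx"  [D.ok ++ "x"]
30. n11.acc = "xz"  ["xz"]
31. n3.env = 30  [B.tag * -2 + 46]
32. n0.wid = 16  [B.env + g.ok - 17]
33. n0.fin = false  [g.ok > 3]
34. n0.ok = 7  [B.env + g.ok - 26]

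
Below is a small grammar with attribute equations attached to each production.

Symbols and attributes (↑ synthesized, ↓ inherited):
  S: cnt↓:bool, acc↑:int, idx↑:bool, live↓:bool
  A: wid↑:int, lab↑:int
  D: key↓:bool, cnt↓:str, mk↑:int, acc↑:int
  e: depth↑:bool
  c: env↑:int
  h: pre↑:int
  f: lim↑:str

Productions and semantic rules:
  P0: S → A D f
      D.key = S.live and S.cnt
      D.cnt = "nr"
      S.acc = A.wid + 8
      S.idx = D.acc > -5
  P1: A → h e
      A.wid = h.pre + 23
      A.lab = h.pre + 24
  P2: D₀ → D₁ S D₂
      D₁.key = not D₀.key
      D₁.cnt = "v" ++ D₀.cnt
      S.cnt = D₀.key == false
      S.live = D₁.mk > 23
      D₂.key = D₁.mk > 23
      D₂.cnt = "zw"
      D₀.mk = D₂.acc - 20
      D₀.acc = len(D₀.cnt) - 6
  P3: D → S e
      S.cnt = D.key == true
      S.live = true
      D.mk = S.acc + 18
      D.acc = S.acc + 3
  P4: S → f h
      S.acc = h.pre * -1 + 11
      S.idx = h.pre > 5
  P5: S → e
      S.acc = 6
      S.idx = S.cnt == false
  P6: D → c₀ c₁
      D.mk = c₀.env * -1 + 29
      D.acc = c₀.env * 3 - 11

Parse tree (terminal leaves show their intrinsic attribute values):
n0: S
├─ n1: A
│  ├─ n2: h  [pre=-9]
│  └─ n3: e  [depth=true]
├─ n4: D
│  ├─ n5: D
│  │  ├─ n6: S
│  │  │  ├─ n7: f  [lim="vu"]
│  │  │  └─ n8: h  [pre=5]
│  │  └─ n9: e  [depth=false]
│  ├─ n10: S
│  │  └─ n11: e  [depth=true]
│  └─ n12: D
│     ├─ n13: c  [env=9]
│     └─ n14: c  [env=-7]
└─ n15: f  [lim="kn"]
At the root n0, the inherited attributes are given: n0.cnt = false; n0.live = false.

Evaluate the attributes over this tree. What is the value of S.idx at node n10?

false

1. n0.cnt = false  [given at root]
2. n0.live = false  [given at root]
3. n2.pre = -9  [terminal]
4. n3.depth = true  [terminal]
5. n1.wid = 14  [h.pre + 23]
6. n1.lab = 15  [h.pre + 24]
7. n4.key = false  [S.live and S.cnt]
8. n4.cnt = "nr"  ["nr"]
9. n5.key = true  [not D₀.key]
10. n5.cnt = "vnr"  ["v" ++ D₀.cnt]
11. n6.cnt = true  [D.key == true]
12. n6.live = true  [true]
13. n7.lim = "vu"  [terminal]
14. n8.pre = 5  [terminal]
15. n6.acc = 6  [h.pre * -1 + 11]
16. n6.idx = false  [h.pre > 5]
17. n9.depth = false  [terminal]
18. n5.mk = 24  [S.acc + 18]
19. n5.acc = 9  [S.acc + 3]
20. n10.cnt = true  [D₀.key == false]
21. n10.live = true  [D₁.mk > 23]
22. n11.depth = true  [terminal]
23. n10.acc = 6  [6]
24. n10.idx = false  [S.cnt == false]
25. n12.key = true  [D₁.mk > 23]
26. n12.cnt = "zw"  ["zw"]
27. n13.env = 9  [terminal]
28. n14.env = -7  [terminal]
29. n12.mk = 20  [c₀.env * -1 + 29]
30. n12.acc = 16  [c₀.env * 3 - 11]
31. n4.mk = -4  [D₂.acc - 20]
32. n4.acc = -4  [len(D₀.cnt) - 6]
33. n15.lim = "kn"  [terminal]
34. n0.acc = 22  [A.wid + 8]
35. n0.idx = true  [D.acc > -5]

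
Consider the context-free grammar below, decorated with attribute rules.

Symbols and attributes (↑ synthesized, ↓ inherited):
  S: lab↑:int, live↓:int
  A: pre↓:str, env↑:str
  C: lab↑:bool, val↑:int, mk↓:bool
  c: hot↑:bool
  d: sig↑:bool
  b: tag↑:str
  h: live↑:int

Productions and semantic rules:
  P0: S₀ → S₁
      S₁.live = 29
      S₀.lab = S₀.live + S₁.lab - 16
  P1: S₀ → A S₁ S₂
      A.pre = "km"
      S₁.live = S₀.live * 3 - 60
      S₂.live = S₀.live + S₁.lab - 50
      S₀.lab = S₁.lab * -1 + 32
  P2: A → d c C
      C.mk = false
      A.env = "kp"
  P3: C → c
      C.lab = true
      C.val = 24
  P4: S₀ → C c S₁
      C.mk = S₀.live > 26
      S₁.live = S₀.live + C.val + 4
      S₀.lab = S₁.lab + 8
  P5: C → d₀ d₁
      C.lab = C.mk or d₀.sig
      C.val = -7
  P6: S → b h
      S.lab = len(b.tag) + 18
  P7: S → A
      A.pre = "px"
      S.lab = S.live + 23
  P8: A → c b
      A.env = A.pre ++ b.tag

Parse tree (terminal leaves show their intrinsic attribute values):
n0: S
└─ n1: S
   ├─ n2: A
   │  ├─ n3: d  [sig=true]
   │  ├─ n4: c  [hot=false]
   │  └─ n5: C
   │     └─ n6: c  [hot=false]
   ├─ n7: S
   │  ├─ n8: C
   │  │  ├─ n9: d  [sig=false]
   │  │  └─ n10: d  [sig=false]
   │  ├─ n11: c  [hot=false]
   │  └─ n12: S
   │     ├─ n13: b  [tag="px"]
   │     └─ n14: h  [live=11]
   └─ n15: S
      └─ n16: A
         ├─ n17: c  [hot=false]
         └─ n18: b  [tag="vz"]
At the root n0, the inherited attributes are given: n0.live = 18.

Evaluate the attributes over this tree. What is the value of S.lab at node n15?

30

1. n0.live = 18  [given at root]
2. n1.live = 29  [29]
3. n2.pre = "km"  ["km"]
4. n3.sig = true  [terminal]
5. n4.hot = false  [terminal]
6. n5.mk = false  [false]
7. n6.hot = false  [terminal]
8. n5.lab = true  [true]
9. n5.val = 24  [24]
10. n2.env = "kp"  ["kp"]
11. n7.live = 27  [S₀.live * 3 - 60]
12. n8.mk = true  [S₀.live > 26]
13. n9.sig = false  [terminal]
14. n10.sig = false  [terminal]
15. n8.lab = true  [C.mk or d₀.sig]
16. n8.val = -7  [-7]
17. n11.hot = false  [terminal]
18. n12.live = 24  [S₀.live + C.val + 4]
19. n13.tag = "px"  [terminal]
20. n14.live = 11  [terminal]
21. n12.lab = 20  [len(b.tag) + 18]
22. n7.lab = 28  [S₁.lab + 8]
23. n15.live = 7  [S₀.live + S₁.lab - 50]
24. n16.pre = "px"  ["px"]
25. n17.hot = false  [terminal]
26. n18.tag = "vz"  [terminal]
27. n16.env = "pxvz"  [A.pre ++ b.tag]
28. n15.lab = 30  [S.live + 23]
29. n1.lab = 4  [S₁.lab * -1 + 32]
30. n0.lab = 6  [S₀.live + S₁.lab - 16]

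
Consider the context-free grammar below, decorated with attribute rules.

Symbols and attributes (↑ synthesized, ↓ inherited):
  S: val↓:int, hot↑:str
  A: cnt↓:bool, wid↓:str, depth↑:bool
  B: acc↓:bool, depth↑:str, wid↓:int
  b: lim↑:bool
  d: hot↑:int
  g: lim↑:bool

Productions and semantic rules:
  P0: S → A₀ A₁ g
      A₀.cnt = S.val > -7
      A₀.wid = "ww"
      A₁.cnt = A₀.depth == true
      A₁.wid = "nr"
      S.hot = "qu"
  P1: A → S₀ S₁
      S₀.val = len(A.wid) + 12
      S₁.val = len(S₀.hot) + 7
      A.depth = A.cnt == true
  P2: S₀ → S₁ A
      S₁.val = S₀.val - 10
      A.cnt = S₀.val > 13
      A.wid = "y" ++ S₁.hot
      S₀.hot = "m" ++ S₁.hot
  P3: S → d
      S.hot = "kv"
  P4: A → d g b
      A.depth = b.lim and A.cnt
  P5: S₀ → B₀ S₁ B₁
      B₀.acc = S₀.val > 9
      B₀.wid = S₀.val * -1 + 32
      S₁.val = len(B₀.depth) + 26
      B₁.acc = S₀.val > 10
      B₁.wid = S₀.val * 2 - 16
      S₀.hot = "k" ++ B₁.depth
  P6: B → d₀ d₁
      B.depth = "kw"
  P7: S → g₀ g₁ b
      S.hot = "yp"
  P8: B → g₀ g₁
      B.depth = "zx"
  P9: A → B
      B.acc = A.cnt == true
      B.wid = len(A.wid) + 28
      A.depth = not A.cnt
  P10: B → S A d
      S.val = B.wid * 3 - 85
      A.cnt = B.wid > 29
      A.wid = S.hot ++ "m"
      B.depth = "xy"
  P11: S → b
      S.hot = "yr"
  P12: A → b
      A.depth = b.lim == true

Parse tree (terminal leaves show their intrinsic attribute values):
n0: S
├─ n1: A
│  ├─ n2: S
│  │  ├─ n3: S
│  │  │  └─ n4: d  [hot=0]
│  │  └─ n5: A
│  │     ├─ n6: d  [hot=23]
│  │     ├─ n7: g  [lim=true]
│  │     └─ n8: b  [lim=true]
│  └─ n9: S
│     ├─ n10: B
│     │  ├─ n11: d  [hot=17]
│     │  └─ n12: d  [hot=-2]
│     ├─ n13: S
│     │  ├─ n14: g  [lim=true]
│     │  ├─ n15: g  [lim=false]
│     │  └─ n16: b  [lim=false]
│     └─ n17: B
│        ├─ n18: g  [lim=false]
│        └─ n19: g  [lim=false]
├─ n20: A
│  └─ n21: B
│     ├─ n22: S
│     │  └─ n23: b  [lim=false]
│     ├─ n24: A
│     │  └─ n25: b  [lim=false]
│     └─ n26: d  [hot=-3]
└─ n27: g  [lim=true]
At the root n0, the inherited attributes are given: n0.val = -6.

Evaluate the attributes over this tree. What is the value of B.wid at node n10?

22

1. n0.val = -6  [given at root]
2. n1.cnt = true  [S.val > -7]
3. n1.wid = "ww"  ["ww"]
4. n2.val = 14  [len(A.wid) + 12]
5. n3.val = 4  [S₀.val - 10]
6. n4.hot = 0  [terminal]
7. n3.hot = "kv"  ["kv"]
8. n5.cnt = true  [S₀.val > 13]
9. n5.wid = "ykv"  ["y" ++ S₁.hot]
10. n6.hot = 23  [terminal]
11. n7.lim = true  [terminal]
12. n8.lim = true  [terminal]
13. n5.depth = true  [b.lim and A.cnt]
14. n2.hot = "mkv"  ["m" ++ S₁.hot]
15. n9.val = 10  [len(S₀.hot) + 7]
16. n10.acc = true  [S₀.val > 9]
17. n10.wid = 22  [S₀.val * -1 + 32]
18. n11.hot = 17  [terminal]
19. n12.hot = -2  [terminal]
20. n10.depth = "kw"  ["kw"]
21. n13.val = 28  [len(B₀.depth) + 26]
22. n14.lim = true  [terminal]
23. n15.lim = false  [terminal]
24. n16.lim = false  [terminal]
25. n13.hot = "yp"  ["yp"]
26. n17.acc = false  [S₀.val > 10]
27. n17.wid = 4  [S₀.val * 2 - 16]
28. n18.lim = false  [terminal]
29. n19.lim = false  [terminal]
30. n17.depth = "zx"  ["zx"]
31. n9.hot = "kzx"  ["k" ++ B₁.depth]
32. n1.depth = true  [A.cnt == true]
33. n20.cnt = true  [A₀.depth == true]
34. n20.wid = "nr"  ["nr"]
35. n21.acc = true  [A.cnt == true]
36. n21.wid = 30  [len(A.wid) + 28]
37. n22.val = 5  [B.wid * 3 - 85]
38. n23.lim = false  [terminal]
39. n22.hot = "yr"  ["yr"]
40. n24.cnt = true  [B.wid > 29]
41. n24.wid = "yrm"  [S.hot ++ "m"]
42. n25.lim = false  [terminal]
43. n24.depth = false  [b.lim == true]
44. n26.hot = -3  [terminal]
45. n21.depth = "xy"  ["xy"]
46. n20.depth = false  [not A.cnt]
47. n27.lim = true  [terminal]
48. n0.hot = "qu"  ["qu"]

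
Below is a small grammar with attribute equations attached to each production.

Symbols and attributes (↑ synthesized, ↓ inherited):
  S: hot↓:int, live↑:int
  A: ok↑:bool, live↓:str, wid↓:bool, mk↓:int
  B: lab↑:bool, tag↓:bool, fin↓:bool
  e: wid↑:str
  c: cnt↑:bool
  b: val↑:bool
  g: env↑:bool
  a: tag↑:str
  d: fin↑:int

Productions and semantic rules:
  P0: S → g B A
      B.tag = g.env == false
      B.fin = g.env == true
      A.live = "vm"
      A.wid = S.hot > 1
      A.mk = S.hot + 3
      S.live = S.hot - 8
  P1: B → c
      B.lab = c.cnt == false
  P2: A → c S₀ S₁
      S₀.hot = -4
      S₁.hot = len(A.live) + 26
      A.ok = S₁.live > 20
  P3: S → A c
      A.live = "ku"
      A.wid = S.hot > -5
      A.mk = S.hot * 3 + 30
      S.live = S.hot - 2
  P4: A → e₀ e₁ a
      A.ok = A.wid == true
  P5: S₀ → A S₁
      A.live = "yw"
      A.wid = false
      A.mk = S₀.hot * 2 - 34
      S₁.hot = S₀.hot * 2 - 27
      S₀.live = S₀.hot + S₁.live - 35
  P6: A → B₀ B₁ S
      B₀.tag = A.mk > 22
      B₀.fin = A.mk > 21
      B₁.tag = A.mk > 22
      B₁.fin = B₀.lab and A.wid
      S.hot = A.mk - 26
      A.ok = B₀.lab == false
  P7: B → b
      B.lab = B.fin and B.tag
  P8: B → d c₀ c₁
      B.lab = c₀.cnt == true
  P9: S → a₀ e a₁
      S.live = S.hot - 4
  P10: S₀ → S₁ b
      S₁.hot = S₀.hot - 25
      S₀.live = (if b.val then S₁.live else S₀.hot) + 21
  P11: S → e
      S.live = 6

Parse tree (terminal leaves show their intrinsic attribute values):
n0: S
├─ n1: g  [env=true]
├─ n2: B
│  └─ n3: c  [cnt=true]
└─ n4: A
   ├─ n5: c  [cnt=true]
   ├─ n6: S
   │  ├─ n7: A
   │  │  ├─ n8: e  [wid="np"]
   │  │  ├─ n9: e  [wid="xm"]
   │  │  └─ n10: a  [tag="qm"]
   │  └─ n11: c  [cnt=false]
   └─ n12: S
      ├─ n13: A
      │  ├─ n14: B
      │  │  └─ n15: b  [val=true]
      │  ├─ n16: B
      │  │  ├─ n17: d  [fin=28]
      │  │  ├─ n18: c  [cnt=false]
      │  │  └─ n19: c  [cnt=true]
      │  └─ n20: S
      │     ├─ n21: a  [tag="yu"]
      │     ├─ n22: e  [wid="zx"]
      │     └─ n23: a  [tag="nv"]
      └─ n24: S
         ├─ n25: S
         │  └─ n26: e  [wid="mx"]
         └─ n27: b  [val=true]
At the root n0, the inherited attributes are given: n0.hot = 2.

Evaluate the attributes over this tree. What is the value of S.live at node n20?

1. n0.hot = 2  [given at root]
2. n1.env = true  [terminal]
3. n2.tag = false  [g.env == false]
4. n2.fin = true  [g.env == true]
5. n3.cnt = true  [terminal]
6. n2.lab = false  [c.cnt == false]
7. n4.live = "vm"  ["vm"]
8. n4.wid = true  [S.hot > 1]
9. n4.mk = 5  [S.hot + 3]
10. n5.cnt = true  [terminal]
11. n6.hot = -4  [-4]
12. n7.live = "ku"  ["ku"]
13. n7.wid = true  [S.hot > -5]
14. n7.mk = 18  [S.hot * 3 + 30]
15. n8.wid = "np"  [terminal]
16. n9.wid = "xm"  [terminal]
17. n10.tag = "qm"  [terminal]
18. n7.ok = true  [A.wid == true]
19. n11.cnt = false  [terminal]
20. n6.live = -6  [S.hot - 2]
21. n12.hot = 28  [len(A.live) + 26]
22. n13.live = "yw"  ["yw"]
23. n13.wid = false  [false]
24. n13.mk = 22  [S₀.hot * 2 - 34]
25. n14.tag = false  [A.mk > 22]
26. n14.fin = true  [A.mk > 21]
27. n15.val = true  [terminal]
28. n14.lab = false  [B.fin and B.tag]
29. n16.tag = false  [A.mk > 22]
30. n16.fin = false  [B₀.lab and A.wid]
31. n17.fin = 28  [terminal]
32. n18.cnt = false  [terminal]
33. n19.cnt = true  [terminal]
34. n16.lab = false  [c₀.cnt == true]
35. n20.hot = -4  [A.mk - 26]
36. n21.tag = "yu"  [terminal]
37. n22.wid = "zx"  [terminal]
38. n23.tag = "nv"  [terminal]
39. n20.live = -8  [S.hot - 4]
40. n13.ok = true  [B₀.lab == false]
41. n24.hot = 29  [S₀.hot * 2 - 27]
42. n25.hot = 4  [S₀.hot - 25]
43. n26.wid = "mx"  [terminal]
44. n25.live = 6  [6]
45. n27.val = true  [terminal]
46. n24.live = 27  [(if b.val then S₁.live else S₀.hot) + 21]
47. n12.live = 20  [S₀.hot + S₁.live - 35]
48. n4.ok = false  [S₁.live > 20]
49. n0.live = -6  [S.hot - 8]

-8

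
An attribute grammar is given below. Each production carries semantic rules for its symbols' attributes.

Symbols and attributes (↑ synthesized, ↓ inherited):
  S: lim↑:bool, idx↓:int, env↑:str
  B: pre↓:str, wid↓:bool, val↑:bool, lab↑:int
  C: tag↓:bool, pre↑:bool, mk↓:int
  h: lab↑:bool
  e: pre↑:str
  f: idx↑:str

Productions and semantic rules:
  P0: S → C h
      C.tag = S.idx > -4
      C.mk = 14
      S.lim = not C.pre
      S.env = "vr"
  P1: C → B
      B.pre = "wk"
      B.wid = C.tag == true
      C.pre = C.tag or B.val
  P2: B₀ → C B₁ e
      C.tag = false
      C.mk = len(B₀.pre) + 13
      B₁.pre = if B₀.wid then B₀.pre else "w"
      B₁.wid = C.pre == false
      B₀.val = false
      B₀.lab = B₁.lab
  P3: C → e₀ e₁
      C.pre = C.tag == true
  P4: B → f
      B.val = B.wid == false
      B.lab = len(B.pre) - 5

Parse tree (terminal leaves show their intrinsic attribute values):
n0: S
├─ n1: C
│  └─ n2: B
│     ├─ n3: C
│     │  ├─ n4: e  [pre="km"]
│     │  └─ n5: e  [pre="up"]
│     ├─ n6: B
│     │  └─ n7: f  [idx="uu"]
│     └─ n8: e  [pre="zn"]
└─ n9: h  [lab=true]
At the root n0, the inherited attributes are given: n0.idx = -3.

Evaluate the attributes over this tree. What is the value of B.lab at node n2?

-3

1. n0.idx = -3  [given at root]
2. n1.tag = true  [S.idx > -4]
3. n1.mk = 14  [14]
4. n2.pre = "wk"  ["wk"]
5. n2.wid = true  [C.tag == true]
6. n3.tag = false  [false]
7. n3.mk = 15  [len(B₀.pre) + 13]
8. n4.pre = "km"  [terminal]
9. n5.pre = "up"  [terminal]
10. n3.pre = false  [C.tag == true]
11. n6.pre = "wk"  [if B₀.wid then B₀.pre else "w"]
12. n6.wid = true  [C.pre == false]
13. n7.idx = "uu"  [terminal]
14. n6.val = false  [B.wid == false]
15. n6.lab = -3  [len(B.pre) - 5]
16. n8.pre = "zn"  [terminal]
17. n2.val = false  [false]
18. n2.lab = -3  [B₁.lab]
19. n1.pre = true  [C.tag or B.val]
20. n9.lab = true  [terminal]
21. n0.lim = false  [not C.pre]
22. n0.env = "vr"  ["vr"]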